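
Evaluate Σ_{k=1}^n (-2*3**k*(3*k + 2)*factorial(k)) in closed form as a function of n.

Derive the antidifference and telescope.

t_(k+1)/t_k = 3*(k + 1)*(3*k + 5)/(3*k + 2).
Gosper form: A/B · C(k+1)/C(k) with A=3*k + 3, B=1, C=k + 2/3.
Need (3*k + 3)·f(k+1) − (1)·f(k) = k + 2/3.
deg f ≤ 0 (via 1,0,1).
A polynomial solution: f(k) = 1/3.
So s_k = (B(k−1)f/C)·t_k = (1/(3*k + 2))·t_k = -2*3**k*factorial(k).
Verify: -2*3**k*(3*k + 2)*factorial(k) matches t_k.
Evaluate: s_(n+1) = -6*3**n*factorial(n + 1); subtract s_(1) = -6 ⇒ S(n) = -6*3**n*factorial(n + 1) + 6.

S(n) = -6*3**n*factorial(n + 1) + 6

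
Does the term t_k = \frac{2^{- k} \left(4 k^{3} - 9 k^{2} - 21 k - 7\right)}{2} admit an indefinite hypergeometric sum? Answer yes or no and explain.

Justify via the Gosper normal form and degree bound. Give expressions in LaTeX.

Step 1: r(k) = (4*k**3 + 3*k**2 - 27*k - 33)/(2*(4*k**3 - 9*k**2 - 21*k - 7)).
Normal form (A,B,C) = (1/2, 1, k**3 - 9*k**2/4 - 21*k/4 - 7/4).
Set up (1/2)·f(k+1) − (1)·f(k) − (k**3 - 9*k**2/4 - 21*k/4 - 7/4) = 0.
Bound: deg f ≤ 3.
Match coefficients ⇒ f(k) = -(4*k**3 + 3*k**2 - 3*k - 3)/2.
Certificate R = B(k−1)f/C = -2*(4*k**3 + 3*k**2 - 3*k - 3)/(4*k**3 - 9*k**2 - 21*k - 7) gives s_k = (-4*k**3 - 3*k**2 + 3*k + 3)/2**k.
Verify: (4*k**3 - 9*k**2 - 21*k - 7)/(2*2**k) matches t_k.

Yes. s_k = 2^{- k} \left(- 4 k^{3} - 3 k^{2} + 3 k + 3\right).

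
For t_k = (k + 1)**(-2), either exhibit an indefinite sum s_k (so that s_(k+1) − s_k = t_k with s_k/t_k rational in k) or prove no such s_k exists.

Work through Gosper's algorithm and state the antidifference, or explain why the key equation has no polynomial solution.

none (Gosper's algorithm certifies no s_k)

Step 1: r(k) = (k + 1)**2/(k + 2)**2.
Gosper form: A/B · C(k+1)/C(k) with A=k**2 + 2*k + 1, B=k**2 + 4*k + 4, C=1.
f must satisfy (k**2 + 2*k + 1)·f(k+1) − (k**2 + 2*k + 1)·f(k) = 1.
deg f ≤ 0 (via 2,2,0).
Generic f = c0 gives residual -1; -1 = 0 cannot hold, so t_k is not Gosper-summable.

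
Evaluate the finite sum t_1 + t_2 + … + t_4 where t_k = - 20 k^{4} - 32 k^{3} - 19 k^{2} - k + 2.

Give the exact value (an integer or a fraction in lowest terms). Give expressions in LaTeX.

Σ = -10852

The ratio is (20*k**4 + 112*k**3 + 235*k**2 + 215*k + 70)/(20*k**4 + 32*k**3 + 19*k**2 + k - 2).
A = 1, B = 1, C = k**4 + 8*k**3/5 + 19*k**2/20 + k/20 - 1/10.
Key eq: (1)·f(k+1) = (1)·f(k) + (k**4 + 8*k**3/5 + 19*k**2/20 + k/20 - 1/10).
deg f ≤ 5 (via 0,0,4).
Solve for f: f(k) = k**2*(4*k**3 - 2*k**2 - 3*k - 1)/20 (degree 5 ≤ 5).
Get s_k = R·t_k = k**2*(-4*k**3 + 2*k**2 + 3*k + 1) with R(k) = B(k−1)f(k)/C(k) = k**2*(4*k**3 - 2*k**2 - 3*k - 1)/(20*k**4 + 32*k**3 + 19*k**2 + k - 2).
Check: Δs_k = -20*k**4 - 32*k**3 - 19*k**2 - k + 2. ✓
Telescoping: Σ = s_(5) − s_(1) = -10850 − (2) = -10852.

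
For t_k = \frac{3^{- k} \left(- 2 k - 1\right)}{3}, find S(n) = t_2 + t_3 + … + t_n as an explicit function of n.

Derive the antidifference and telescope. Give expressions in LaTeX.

Compute t_(k+1)/t_k: get (2*k + 3)/(3*(2*k + 1)).
Factor: A=1/3; B=1; C=k + 1/2.
Need (1/3)·f(k+1) − (1)·f(k) = k + 1/2.
deg f ≤ 1 (via 0,0,1).
Solving with deg f ≤ 1: f(k) = -3*(k + 1)/2.
So s_k = (B(k−1)f/C)·t_k = (-3*(k + 1)/(2*k + 1))·t_k = (k + 1)/3**k.
Δs = (-2*k - 1)/(3*3**k), as required.
Evaluate: s_(n+1) = 3**(-n - 1)*(n + 2); subtract s_(2) = 1/3 ⇒ S(n) = 3**(-n - 1)*(-3**n + n + 2).

S(n) = 3^{- n - 1} \left(- 3^{n} + n + 2\right)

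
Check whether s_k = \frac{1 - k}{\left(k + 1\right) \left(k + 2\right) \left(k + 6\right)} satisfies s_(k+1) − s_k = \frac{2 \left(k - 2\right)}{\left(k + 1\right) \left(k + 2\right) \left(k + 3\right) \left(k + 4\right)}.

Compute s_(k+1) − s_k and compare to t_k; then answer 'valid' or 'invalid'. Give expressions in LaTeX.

s_(k+1) = -k/((k + 2)*(k + 3)*(k + 7))
s_(k+1) − s_k = (2*k**2 + 5*k - 21)/(k**5 + 19*k**4 + 131*k**3 + 401*k**2 + 540*k + 252)
(s_(k+1) − s_k) − t_k = 3*(-3*k**2 - 11*k + 28)/(k**6 + 23*k**5 + 207*k**4 + 925*k**3 + 2144*k**2 + 2412*k + 1008)

Invalid: residual \frac{3 \left(- 3 k^{2} - 11 k + 28\right)}{k^{6} + 23 k^{5} + 207 k^{4} + 925 k^{3} + 2144 k^{2} + 2412 k + 1008} ≠ 0.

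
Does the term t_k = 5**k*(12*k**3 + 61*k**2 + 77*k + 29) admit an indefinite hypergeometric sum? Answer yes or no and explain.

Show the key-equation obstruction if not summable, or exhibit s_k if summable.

Compute t_(k+1)/t_k: get 5*(12*k**3 + 97*k**2 + 235*k + 179)/(12*k**3 + 61*k**2 + 77*k + 29).
So A=5 and B=1, with C=k**3 + 61*k**2/12 + 77*k/12 + 29/12.
Solve (5)·f(k+1) − (1)·f(k) = k**3 + 61*k**2/12 + 77*k/12 + 29/12.
Degrees (0,0,3) ⇒ d ≤ 3.
Match coefficients ⇒ f(k) = (3*k**3 + 4*k**2 - 2*k + 1)/12.
Certificate R = B(k−1)f/C = (3*k**3 + 4*k**2 - 2*k + 1)/(12*k**3 + 61*k**2 + 77*k + 29) gives s_k = 5**k*(3*k**3 + 4*k**2 - 2*k + 1).
s_(k+1) − s_k = 5**k*(12*k**3 + 61*k**2 + 77*k + 29) = t_k.

Yes. s_k = 5**k*(3*k**3 + 4*k**2 - 2*k + 1).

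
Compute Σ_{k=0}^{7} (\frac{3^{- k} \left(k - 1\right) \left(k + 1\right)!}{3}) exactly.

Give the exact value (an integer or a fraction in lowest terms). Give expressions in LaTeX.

Σ = 4399/81

Ratio r(k) = k*(k + 2)/(3*(k - 1)).
Normal form (A,B,C) = (k/3 + 2/3, 1, k - 1).
f must satisfy (k/3 + 2/3)·f(k+1) − (1)·f(k) = k - 1.
Degrees (1,0,1) ⇒ d ≤ 0.
Coefficient equations give f(k) = 3.
Then R = B(k−1)f/C = 3/(k - 1), so s_k = R(k)·t_k = factorial(k + 1)/3**k.
Verify: (k - 1)*factorial(k + 1)/(3*3**k) matches t_k.
Σ_(k=0)^(7) t_k = s_(8) − s_(0) = 4480/81 − (1) = 4399/81.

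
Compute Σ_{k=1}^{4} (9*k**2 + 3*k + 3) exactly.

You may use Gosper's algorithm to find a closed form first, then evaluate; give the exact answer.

Σ = 312

The ratio is (k + 3*(k + 1)**2 + 2)/(3*k**2 + k + 1).
A = 1, B = 1, C = k**2 + k/3 + 1/3.
f must satisfy (1)·f(k+1) − (1)·f(k) = k**2 + k/3 + 1/3.
deg f ≤ 3 (via 0,0,2).
Solving with deg f ≤ 3: f(k) = k*(k**2 - k + 1)/3.
R(k) = B(k−1)·f(k)/C(k) = k*(k**2 - k + 1)/(3*k**2 + k + 1); s_k = R·t_k = 3*k*(k**2 - k + 1).
Verify: 9*k**2 + 3*k + 3 matches t_k.
Sum = s_(5) − s_(1); s_(5) = 315, s_(1) = 3 ⇒ 312.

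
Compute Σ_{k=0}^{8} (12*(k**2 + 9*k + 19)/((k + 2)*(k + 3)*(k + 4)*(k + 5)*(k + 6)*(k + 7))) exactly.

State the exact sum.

r(k) = (k + 2)*(9*k + (k + 1)**2 + 28)/((k + 8)*(k**2 + 9*k + 19)) after simplifying.
So A=k + 2 and B=k + 8, with C=k**2 + 9*k + 19.
Need (k + 2)·f(k+1) − (k + 7)·f(k) = k**2 + 9*k + 19.
deg f ≤ 5 (via 1,1,2).
Solve for f: f(k) = k*(k + 3)*(k + 5)*(k**2 + 12*k + 44)/144 (degree 5 ≤ 5).
R(k) = B(k−1)·f(k)/C(k) = k*(k + 3)*(k + 5)*(k + 7)*(k**2 + 12*k + 44)/(144*(k**2 + 9*k + 19)); s_k = R·t_k = k*(k**2 + 12*k + 44)/(12*(k**3 + 12*k**2 + 44*k + 48)).
s_(k+1) − s_k = 12*(k**2 + 9*k + 19)/(k**6 + 27*k**5 + 295*k**4 + 1665*k**3 + 5104*k**2 + 8028*k + 5040) = t_k.
Sum = s_(9) − s_(0); s_(9) = 233/2860, s_(0) = 0 ⇒ 233/2860.

Σ = 233/2860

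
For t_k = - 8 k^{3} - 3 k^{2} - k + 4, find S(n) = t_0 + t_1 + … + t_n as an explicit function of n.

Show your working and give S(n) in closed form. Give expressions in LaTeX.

r(k) = (8*k**3 + 27*k**2 + 31*k + 8)/(8*k**3 + 3*k**2 + k - 4) after simplifying.
Normal form (A,B,C) = (1, 1, k**3 + 3*k**2/8 + k/8 - 1/2).
Need (1)·f(k+1) − (1)·f(k) = k**3 + 3*k**2/8 + k/8 - 1/2.
d = 4 from the (0,0,3) case.
Solve for f: f(k) = k*(2*k**3 - 3*k**2 + k - 4)/8 (degree 4 ≤ 4).
Then R = B(k−1)f/C = k*(2*k**3 - 3*k**2 + k - 4)/(8*k**3 + 3*k**2 + k - 4), so s_k = R(k)·t_k = k*(-2*k**3 + 3*k**2 - k + 4).
Δs = -8*k**3 - 3*k**2 - k + 4, as required.
s_(n+1) = -2*n**4 - 5*n**3 - 4*n**2 + 3*n + 4 and s_(0) = 0, so S(n) = -2*n**4 - 5*n**3 - 4*n**2 + 3*n + 4.

S(n) = - 2 n^{4} - 5 n^{3} - 4 n^{2} + 3 n + 4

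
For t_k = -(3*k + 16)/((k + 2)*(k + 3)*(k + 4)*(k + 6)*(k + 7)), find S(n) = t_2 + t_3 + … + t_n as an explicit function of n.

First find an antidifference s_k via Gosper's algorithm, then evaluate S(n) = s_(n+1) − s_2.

S(n) = (-n**3 - 14*n**2 - 61*n + 76)/(160*(n**3 + 14*n**2 + 61*n + 84))

r(k) = (k + 2)*(k + 6)*(3*k + 19)/((k + 5)*(k + 8)*(3*k + 16)) after simplifying.
A = k + 2, B = k + 8, C = k**2 + 31*k/3 + 80/3.
Key eq: (k + 2)·f(k+1) = (k + 7)·f(k) + (k**2 + 31*k/3 + 80/3).
Degrees (1,1,2) ⇒ d ≤ 5.
Match coefficients ⇒ f(k) = k*(k + 4)*(k + 5)*(k**2 + 11*k + 36)/108.
Then R = B(k−1)f/C = k*(k + 4)*(k + 7)*(k**2 + 11*k + 36)/(36*(3*k + 16)), so s_k = R(k)·t_k = k*(-k**2 - 11*k - 36)/(36*(k**3 + 11*k**2 + 36*k + 36)).
Δs = (-3*k - 16)/(k**5 + 22*k**4 + 185*k**3 + 740*k**2 + 1404*k + 1008), as required.
Telescope: S(n) = s_(n+1) − s_(2) = (-n**3 - 14*n**2 - 61*n - 48)/(36*(n**3 + 14*n**2 + 61*n + 84)) − (-31/1440) = (-n**3 - 14*n**2 - 61*n + 76)/(160*(n**3 + 14*n**2 + 61*n + 84)).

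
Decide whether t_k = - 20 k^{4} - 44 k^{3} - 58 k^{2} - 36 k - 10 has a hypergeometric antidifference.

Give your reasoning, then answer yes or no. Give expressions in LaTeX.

The ratio is (10*k**4 + 62*k**3 + 155*k**2 + 182*k + 84)/(10*k**4 + 22*k**3 + 29*k**2 + 18*k + 5).
A = 1, B = 1, C = k**4 + 11*k**3/5 + 29*k**2/10 + 9*k/5 + 1/2.
f must satisfy (1)·f(k+1) − (1)·f(k) = k**4 + 11*k**3/5 + 29*k**2/10 + 9*k/5 + 1/2.
From deg A=0, deg B=0, deg C=4: d=5.
Solving with deg f ≤ 5: f(k) = k*(4*k**4 + k**3 + 4*k**2 + 1)/20.
So s_k = (B(k−1)f/C)·t_k = (k*(4*k**4 + k**3 + 4*k**2 + 1)/(2*(10*k**4 + 22*k**3 + 29*k**2 + 18*k + 5)))·t_k = -4*k**5 - k**4 - 4*k**3 - k.
Δs = -20*k**4 - 44*k**3 - 58*k**2 - 36*k - 10, as required.

Yes. s_k = - 4 k^{5} - k^{4} - 4 k^{3} - k.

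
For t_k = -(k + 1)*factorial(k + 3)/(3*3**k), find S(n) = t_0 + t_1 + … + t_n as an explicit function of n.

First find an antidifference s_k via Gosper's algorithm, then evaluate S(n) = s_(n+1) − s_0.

S(n) = 6 - factorial(n + 4)/(3*3**n)

The ratio is (k + 2)*(k + 4)/(3*(k + 1)).
Take A(k)=k/3 + 4/3, B(k)=1, C(k)=k + 1.
Solve (k/3 + 4/3)·f(k+1) − (1)·f(k) = k + 1.
d = 0 from the (1,0,1) case.
Solve for f: f(k) = 3 (degree 0 ≤ 0).
R(k) = B(k−1)·f(k)/C(k) = 3/(k + 1); s_k = R·t_k = -factorial(k + 3)/3**k.
Verify: -(k + 1)*factorial(k + 3)/(3*3**k) matches t_k.
Telescope: S(n) = s_(n+1) − s_(0) = -3**(-n - 1)*factorial(n + 4) − (-6) = 6 - factorial(n + 4)/(3*3**n).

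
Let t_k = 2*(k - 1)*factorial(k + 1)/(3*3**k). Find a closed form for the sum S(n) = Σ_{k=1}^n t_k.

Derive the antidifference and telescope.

The ratio is k*(k + 2)/(3*(k - 1)).
Factor: A=k/3 + 2/3; B=1; C=k - 1.
f must satisfy (k/3 + 2/3)·f(k+1) − (1)·f(k) = k - 1.
Degrees (1,0,1) ⇒ d ≤ 0.
A polynomial solution: f(k) = 3.
Then R = B(k−1)f/C = 3/(k - 1), so s_k = R(k)·t_k = 2*factorial(k + 1)/3**k.
Δs = 2*(k - 1)*factorial(k + 1)/(3*3**k), as required.
Σ_(k=1)^n t_k = s_(n+1) − s_(1) = (2*3**(-n - 1)*factorial(n + 2)) − (4/3), i.e. -4/3 + 2*factorial(n + 2)/(3*3**n).

S(n) = -4/3 + 2*factorial(n + 2)/(3*3**n)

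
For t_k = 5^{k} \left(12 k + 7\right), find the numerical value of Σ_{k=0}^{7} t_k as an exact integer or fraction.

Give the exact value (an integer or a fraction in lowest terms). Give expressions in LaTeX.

Ratio r(k) = 5*(12*k + 19)/(12*k + 7).
Gosper form: A/B · C(k+1)/C(k) with A=5, B=1, C=k + 7/12.
Key eq: (5)·f(k+1) = (1)·f(k) + (k + 7/12).
Bound: deg f ≤ 1.
Coefficient equations give f(k) = (3*k - 2)/12.
Then R = B(k−1)f/C = (3*k - 2)/(12*k + 7), so s_k = R(k)·t_k = 5**k*(3*k - 2).
Verify: 5**k*(12*k + 7) matches t_k.
Sum = s_(8) − s_(0); s_(8) = 8593750, s_(0) = -2 ⇒ 8593752.

Σ = 8593752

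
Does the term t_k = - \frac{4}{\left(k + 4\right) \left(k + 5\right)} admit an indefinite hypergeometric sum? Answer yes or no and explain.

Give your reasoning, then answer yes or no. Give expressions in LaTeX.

t_(k+1)/t_k = (k + 4)/(k + 6).
A = k + 4, B = k + 6, C = 1.
f must satisfy (k + 4)·f(k+1) − (k + 5)·f(k) = 1.
d = 1 from the (1,1,0) case.
Match coefficients ⇒ f(k) = k/4.
R(k) = B(k−1)·f(k)/C(k) = k*(k + 5)/4; s_k = R·t_k = -k/(k + 4).
Check: Δs_k = -4/(k**2 + 9*k + 20). ✓

Yes. s_k = - \frac{k}{k + 4}.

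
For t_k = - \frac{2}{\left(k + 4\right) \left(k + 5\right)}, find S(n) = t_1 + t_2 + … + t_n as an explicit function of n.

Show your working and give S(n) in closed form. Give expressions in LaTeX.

r(k) = (k + 4)/(k + 6) after simplifying.
So A=k + 4 and B=k + 6, with C=1.
Solve (k + 4)·f(k+1) − (k + 5)·f(k) = 1.
Bound: deg f ≤ 1.
Coefficient equations give f(k) = k/4.
Then R = B(k−1)f/C = k*(k + 5)/4, so s_k = R(k)·t_k = -k/(2*k + 8).
Verify: -2/(k**2 + 9*k + 20) matches t_k.
s_(n+1) = (-n - 1)/(2*(n + 5)) and s_(1) = -1/10, so S(n) = -2*n/(5*n + 25).

S(n) = - \frac{2 n}{5 n + 25}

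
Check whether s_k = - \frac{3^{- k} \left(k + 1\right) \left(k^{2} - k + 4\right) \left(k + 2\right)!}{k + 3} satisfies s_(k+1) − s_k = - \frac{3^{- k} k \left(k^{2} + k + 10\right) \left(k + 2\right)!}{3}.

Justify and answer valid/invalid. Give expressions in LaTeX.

Invalid: residual \frac{2 \cdot 3^{- k} \left(k^{4} + 4 k^{3} + 10 k^{2} + 33 k - 12\right) \left(k + 2\right)!}{3 \left(k + 3\right) \left(k + 4\right)} ≠ 0.

s_(k+1) = -(k + 2)*(k**2 + k + 4)*factorial(k + 3)/(3*3**k*(k + 4))
s_(k+1) − s_k = -(k**5 + 6*k**4 + 21*k**3 + 62*k**2 + 54*k + 24)*factorial(k + 2)/(3*3**k*(k + 3)*(k + 4))
(s_(k+1) − s_k) − t_k = 2*(k**4 + 4*k**3 + 10*k**2 + 33*k - 12)*factorial(k + 2)/(3*3**k*(k + 3)*(k + 4))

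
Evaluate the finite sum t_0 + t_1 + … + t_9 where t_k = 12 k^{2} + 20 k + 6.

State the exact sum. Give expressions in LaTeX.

r(k) = (6*k**2 + 22*k + 19)/(6*k**2 + 10*k + 3) after simplifying.
So A=1 and B=1, with C=k**2 + 5*k/3 + 1/2.
f must satisfy (1)·f(k+1) − (1)·f(k) = k**2 + 5*k/3 + 1/2.
d = 3 from the (0,0,2) case.
Match coefficients ⇒ f(k) = k*(2*k**2 + 2*k - 1)/6.
Certificate R = B(k−1)f/C = k*(2*k**2 + 2*k - 1)/(6*k**2 + 10*k + 3) gives s_k = 2*k*(2*k**2 + 2*k - 1).
Δs = 12*k**2 + 20*k + 6, as required.
Evaluate s at k=10 and k=0: 4380 and 0; difference 4380.

Σ = 4380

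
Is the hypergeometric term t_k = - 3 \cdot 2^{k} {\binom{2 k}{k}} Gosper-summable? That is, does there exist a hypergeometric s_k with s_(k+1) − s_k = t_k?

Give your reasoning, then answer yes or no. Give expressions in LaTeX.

Compute t_(k+1)/t_k: get 4*(2*k + 1)/(k + 1).
Normal form (A,B,C) = (8*k + 4, k + 1, 1).
Solve (8*k + 4)·f(k+1) − (k)·f(k) = 1.
Bound: deg f ≤ -1.
deg f ≤ -1 is impossible — no certificate.

No — t_k has no hypergeometric antidifference.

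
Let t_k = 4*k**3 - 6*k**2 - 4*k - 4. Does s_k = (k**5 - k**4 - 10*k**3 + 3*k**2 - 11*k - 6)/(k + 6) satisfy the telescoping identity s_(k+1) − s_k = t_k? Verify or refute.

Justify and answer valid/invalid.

s_(k+1) = (k**5 + 4*k**4 - 4*k**3 - 23*k**2 - 34*k - 24)/(k + 7)
s_(k+1) − s_k = (4*k**5 + 37*k**4 + 20*k**3 - 182*k**2 - 145*k - 102)/(k**2 + 13*k + 42)
(s_(k+1) − s_k) − t_k = 3*(-3*k**4 - 22*k**3 + 42*k**2 + 25*k + 22)/(k**2 + 13*k + 42)

Invalid: residual 3*(-3*k**4 - 22*k**3 + 42*k**2 + 25*k + 22)/(k**2 + 13*k + 42) ≠ 0.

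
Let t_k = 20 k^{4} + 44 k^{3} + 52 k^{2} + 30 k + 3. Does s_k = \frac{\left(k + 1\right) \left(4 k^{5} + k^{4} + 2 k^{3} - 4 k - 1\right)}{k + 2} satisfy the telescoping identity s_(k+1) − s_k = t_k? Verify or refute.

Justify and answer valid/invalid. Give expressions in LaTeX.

Invalid: residual \frac{- 16 k^{5} - 83 k^{4} - 138 k^{3} - 134 k^{2} - 67 k - 7}{k^{2} + 5 k + 6} ≠ 0.

s_(k+1) = (k + 2)*(-4*k + 4*(k + 1)**5 + (k + 1)**4 + 2*(k + 1)**3 - 5)/(k + 3)
s_(k+1) − s_k = (20*k**6 + 128*k**5 + 309*k**4 + 416*k**3 + 331*k**2 + 128*k + 11)/(k**2 + 5*k + 6)
(s_(k+1) − s_k) − t_k = (-16*k**5 - 83*k**4 - 138*k**3 - 134*k**2 - 67*k - 7)/(k**2 + 5*k + 6)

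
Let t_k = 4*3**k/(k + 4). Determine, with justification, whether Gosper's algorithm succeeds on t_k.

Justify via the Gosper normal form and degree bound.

The ratio is 3*(k + 4)/(k + 5).
Gosper form: A/B · C(k+1)/C(k) with A=3*k + 12, B=k + 5, C=1.
Need (3*k + 12)·f(k+1) − (k + 4)·f(k) = 1.
Degrees (1,1,0) ⇒ d ≤ -1.
Bound -1 < 0, so the key equation has no polynomial solution.

No. Not Gosper-summable.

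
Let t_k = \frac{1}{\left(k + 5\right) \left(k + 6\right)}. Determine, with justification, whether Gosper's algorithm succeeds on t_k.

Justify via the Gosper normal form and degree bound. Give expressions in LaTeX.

r(k) = (k + 5)/(k + 7) after simplifying.
A = k + 5, B = k + 7, C = 1.
f must satisfy (k + 5)·f(k+1) − (k + 6)·f(k) = 1.
Degrees (1,1,0) ⇒ d ≤ 1.
Match coefficients ⇒ f(k) = k/5.
Then R = B(k−1)f/C = k*(k + 6)/5, so s_k = R(k)·t_k = k/(5*(k + 5)).
Check: Δs_k = 1/(k**2 + 11*k + 30). ✓

Yes. s_k = \frac{k}{5 \left(k + 5\right)}.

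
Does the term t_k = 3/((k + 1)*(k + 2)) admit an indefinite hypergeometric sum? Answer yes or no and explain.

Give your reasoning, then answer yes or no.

Yes. s_k = 3*k/(k + 1).

r(k) = (k + 1)/(k + 3) after simplifying.
Gosper form: A/B · C(k+1)/C(k) with A=k + 1, B=k + 3, C=1.
Set up (k + 1)·f(k+1) − (k + 2)·f(k) − (1) = 0.
deg f ≤ 1 (via 1,1,0).
Solve for f: f(k) = k (degree 1 ≤ 1).
So s_k = (B(k−1)f/C)·t_k = (k*(k + 2))·t_k = 3*k/(k + 1).
Check: Δs_k = 3/(k**2 + 3*k + 2). ✓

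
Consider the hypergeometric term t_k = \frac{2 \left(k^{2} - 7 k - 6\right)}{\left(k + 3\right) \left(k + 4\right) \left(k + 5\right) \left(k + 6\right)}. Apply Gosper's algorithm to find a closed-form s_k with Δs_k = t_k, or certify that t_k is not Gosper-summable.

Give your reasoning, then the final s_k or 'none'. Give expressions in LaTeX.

s_k = \frac{k \left(- k^{2} - 72 k - 47\right)}{30 \left(k + 3\right) \left(k + 4\right) \left(k + 5\right)}

r(k) = (k**3 - 2*k**2 - 27*k - 36)/(k**3 - 55*k - 42) after simplifying.
So A=k + 3 and B=k + 7, with C=k**2 - 7*k - 6.
f must satisfy (k + 3)·f(k+1) − (k + 6)·f(k) = k**2 - 7*k - 6.
From deg A=1, deg B=1, deg C=2: d=3.
Match coefficients ⇒ f(k) = -k*(k**2 + 72*k + 47)/60.
R(k) = B(k−1)·f(k)/C(k) = -k*(k + 6)*(k**2 + 72*k + 47)/(60*(k**2 - 7*k - 6)); s_k = R·t_k = k*(-k**2 - 72*k - 47)/(30*(k + 3)*(k + 4)*(k + 5)).
s_(k+1) − s_k = 2*(k**2 - 7*k - 6)/(k**4 + 18*k**3 + 119*k**2 + 342*k + 360) = t_k.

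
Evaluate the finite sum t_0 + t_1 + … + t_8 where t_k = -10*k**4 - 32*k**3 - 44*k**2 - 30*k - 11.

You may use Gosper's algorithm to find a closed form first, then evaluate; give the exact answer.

Σ = -139347

t_(k+1)/t_k = (10*k**4 + 72*k**3 + 200*k**2 + 254*k + 127)/(10*k**4 + 32*k**3 + 44*k**2 + 30*k + 11).
Take A(k)=1, B(k)=1, C(k)=k**4 + 16*k**3/5 + 22*k**2/5 + 3*k + 11/10.
Key eq: (1)·f(k+1) = (1)·f(k) + (k**4 + 16*k**3/5 + 22*k**2/5 + 3*k + 11/10).
d = 5 from the (0,0,4) case.
Match coefficients ⇒ f(k) = k*(2*k**4 + 3*k**3 + 2*k**2 + k + 3)/10.
So s_k = (B(k−1)f/C)·t_k = (k*(2*k**4 + 3*k**3 + 2*k**2 + k + 3)/(10*k**4 + 32*k**3 + 44*k**2 + 30*k + 11))·t_k = k*(-2*k**4 - 3*k**3 - 2*k**2 - k - 3).
Check: Δs_k = -10*k**4 - 32*k**3 - 44*k**2 - 30*k - 11. ✓
Σ_(k=0)^(8) t_k = s_(9) − s_(0) = -139347 − (0) = -139347.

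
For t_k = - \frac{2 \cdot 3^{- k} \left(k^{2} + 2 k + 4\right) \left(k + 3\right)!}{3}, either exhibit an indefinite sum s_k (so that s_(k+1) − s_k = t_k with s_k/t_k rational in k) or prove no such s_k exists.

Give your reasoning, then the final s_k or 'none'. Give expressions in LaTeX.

s_k = - 2 \cdot 3^{- k} k \left(k + 3\right)!

Compute t_(k+1)/t_k: get (k + 4)*(2*k + (k + 1)**2 + 6)/(3*(k**2 + 2*k + 4)).
Take A(k)=k/3 + 4/3, B(k)=1, C(k)=k**2 + 2*k + 4.
Key eq: (k/3 + 4/3)·f(k+1) = (1)·f(k) + (k**2 + 2*k + 4).
From deg A=1, deg B=0, deg C=2: d=1.
Match coefficients ⇒ f(k) = 3*k.
So s_k = (B(k−1)f/C)·t_k = (3*k/(k**2 + 2*k + 4))·t_k = -2*k*factorial(k + 3)/3**k.
s_(k+1) − s_k = -2*(k**2 + 2*k + 4)*factorial(k + 3)/(3*3**k) = t_k.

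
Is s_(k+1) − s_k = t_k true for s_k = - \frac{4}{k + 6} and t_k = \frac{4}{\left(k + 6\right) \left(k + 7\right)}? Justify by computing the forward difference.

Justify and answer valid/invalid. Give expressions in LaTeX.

Valid — Δs_k = t_k.

s_(k+1) = -4/(k + 7)
s_(k+1) − s_k = 4/((k + 6)*(k + 7))
(s_(k+1) − s_k) − t_k = 0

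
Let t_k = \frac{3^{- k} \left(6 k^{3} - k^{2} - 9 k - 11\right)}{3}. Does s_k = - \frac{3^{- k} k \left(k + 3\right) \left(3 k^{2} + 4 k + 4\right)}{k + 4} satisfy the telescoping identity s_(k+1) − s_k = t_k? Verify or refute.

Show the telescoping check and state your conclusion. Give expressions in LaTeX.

s_(k+1) = -(k + 1)*(k + 4)*(4*k + 3*(k + 1)**2 + 8)/(3*3**k*(k + 5))
s_(k+1) − s_k = (6*k**5 + 47*k**4 + 70*k**3 - 111*k**2 - 244*k - 176)/(3*3**k*(k**2 + 9*k + 20))
(s_(k+1) − s_k) − t_k = (-6*k**4 - 32*k**3 + k**2 + 35*k + 44)/(3*3**k*(k**2 + 9*k + 20))

Invalid: residual \frac{3^{- k} \left(- 6 k^{4} - 32 k^{3} + k^{2} + 35 k + 44\right)}{3 \left(k^{2} + 9 k + 20\right)} ≠ 0.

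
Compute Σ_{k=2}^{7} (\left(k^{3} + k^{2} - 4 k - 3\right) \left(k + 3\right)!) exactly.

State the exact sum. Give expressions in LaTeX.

Σ = 1397088120

Ratio r(k) = (k**4 + 8*k**3 + 17*k**2 - k - 20)/(k**3 + k**2 - 4*k - 3).
Gosper form: A/B · C(k+1)/C(k) with A=k + 4, B=1, C=k**3 + k**2 - 4*k - 3.
Set up (k + 4)·f(k+1) − (1)·f(k) − (k**3 + k**2 - 4*k - 3) = 0.
Degrees (1,0,3) ⇒ d ≤ 2.
Solve for f: f(k) = (k - 3)*(k - 1) (degree 2 ≤ 2).
R(k) = B(k−1)·f(k)/C(k) = (k - 3)*(k - 1)/(k**3 + k**2 - 4*k - 3); s_k = R·t_k = (k - 3)*(k - 1)*factorial(k + 3).
Check: Δs_k = (k**3 + k**2 - 4*k - 3)*factorial(k + 3). ✓
Sum = s_(8) − s_(2); s_(8) = 1397088000, s_(2) = -120 ⇒ 1397088120.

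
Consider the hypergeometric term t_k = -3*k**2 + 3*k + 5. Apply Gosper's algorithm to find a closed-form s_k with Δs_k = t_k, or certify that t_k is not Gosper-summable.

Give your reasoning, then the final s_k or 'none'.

s_k = k*(-k**2 + 3*k + 3)

Ratio r(k) = (3*k**2 + 3*k - 5)/(3*k**2 - 3*k - 5).
Gosper form: A/B · C(k+1)/C(k) with A=1, B=1, C=k**2 - k - 5/3.
Set up (1)·f(k+1) − (1)·f(k) − (k**2 - k - 5/3) = 0.
Bound: deg f ≤ 3.
Solve for f: f(k) = k*(k**2 - 3*k - 3)/3 (degree 3 ≤ 3).
Then R = B(k−1)f/C = k*(k**2 - 3*k - 3)/(3*k**2 - 3*k - 5), so s_k = R(k)·t_k = k*(-k**2 + 3*k + 3).
s_(k+1) − s_k = -3*k**2 + 3*k + 5 = t_k.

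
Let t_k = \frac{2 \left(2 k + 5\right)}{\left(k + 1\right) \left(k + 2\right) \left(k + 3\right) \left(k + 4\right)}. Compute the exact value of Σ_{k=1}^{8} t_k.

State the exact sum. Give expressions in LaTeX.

Σ = 7/30

The ratio is (k + 1)*(2*k + 7)/((k + 5)*(2*k + 5)).
A = k + 1, B = k + 5, C = k + 5/2.
Key eq: (k + 1)·f(k+1) = (k + 4)·f(k) + (k + 5/2).
From deg A=1, deg B=1, deg C=1: d=3.
A polynomial solution: f(k) = k*(k + 2)*(k + 4)/6.
Certificate R = B(k−1)f/C = k*(k + 2)*(k + 4)**2/(3*(2*k + 5)) gives s_k = 2*k*(k + 4)/(3*(k**2 + 4*k + 3)).
s_(k+1) − s_k = 2*(2*k + 5)/(k**4 + 10*k**3 + 35*k**2 + 50*k + 24) = t_k.
Σ_(k=1)^(8) t_k = s_(9) − s_(1) = 13/20 − (5/12) = 7/30.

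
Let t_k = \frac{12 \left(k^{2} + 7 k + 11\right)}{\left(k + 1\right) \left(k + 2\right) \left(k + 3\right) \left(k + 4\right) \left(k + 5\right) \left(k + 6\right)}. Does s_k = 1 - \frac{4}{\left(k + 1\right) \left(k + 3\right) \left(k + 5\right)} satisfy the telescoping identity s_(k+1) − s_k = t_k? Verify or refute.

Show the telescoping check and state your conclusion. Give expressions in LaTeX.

Valid: the claim telescopes to t_k.

s_(k+1) = 1 - 4/((k + 2)*(k + 4)*(k + 6))
s_(k+1) − s_k = 12*(k**2 + 7*k + 11)/(k**6 + 21*k**5 + 175*k**4 + 735*k**3 + 1624*k**2 + 1764*k + 720)
(s_(k+1) − s_k) − t_k = 0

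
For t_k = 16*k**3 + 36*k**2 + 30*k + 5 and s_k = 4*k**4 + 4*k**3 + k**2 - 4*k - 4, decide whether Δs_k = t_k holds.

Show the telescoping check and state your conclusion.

Valid: the claim telescopes to t_k.

s_(k+1) = 4*k**4 + 20*k**3 + 37*k**2 + 26*k + 1
s_(k+1) − s_k = 16*k**3 + 36*k**2 + 30*k + 5
(s_(k+1) − s_k) − t_k = 0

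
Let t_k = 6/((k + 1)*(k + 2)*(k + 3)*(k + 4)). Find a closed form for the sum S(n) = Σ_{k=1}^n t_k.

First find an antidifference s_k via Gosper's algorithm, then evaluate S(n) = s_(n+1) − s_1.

Step 1: r(k) = (k + 1)/(k + 5).
Take A(k)=k + 1, B(k)=k + 5, C(k)=1.
Need (k + 1)·f(k+1) − (k + 4)·f(k) = 1.
d = 3 from the (1,1,0) case.
Solving with deg f ≤ 3: f(k) = k*(k**2 + 6*k + 11)/18.
So s_k = (B(k−1)f/C)·t_k = (k*(k + 4)*(k**2 + 6*k + 11)/18)·t_k = k*(k**2 + 6*k + 11)/(3*(k + 1)*(k + 2)*(k + 3)).
Check: Δs_k = 6/(k**4 + 10*k**3 + 35*k**2 + 50*k + 24). ✓
Σ_(k=1)^n t_k = s_(n+1) − s_(1) = ((n**3 + 9*n**2 + 26*n + 18)/(3*(n**3 + 9*n**2 + 26*n + 24))) − (1/4), i.e. n*(n**2 + 9*n + 26)/(12*(n**3 + 9*n**2 + 26*n + 24)).

S(n) = n*(n**2 + 9*n + 26)/(12*(n**3 + 9*n**2 + 26*n + 24))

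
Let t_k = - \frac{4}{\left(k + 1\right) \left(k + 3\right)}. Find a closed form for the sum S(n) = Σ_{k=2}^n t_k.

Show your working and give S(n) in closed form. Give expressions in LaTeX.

S(n) = \frac{- 7 n^{2} - 11 n + 18}{6 \left(n^{2} + 5 n + 6\right)}

Compute t_(k+1)/t_k: get (k + 1)*(k + 3)/((k + 2)*(k + 4)).
Factor: A=k + 1; B=k + 4; C=k + 2.
f must satisfy (k + 1)·f(k+1) − (k + 3)·f(k) = k + 2.
Bound: deg f ≤ 2.
Match coefficients ⇒ f(k) = k*(3*k + 5)/4.
R(k) = B(k−1)·f(k)/C(k) = k*(k + 3)*(3*k + 5)/(4*(k + 2)); s_k = R·t_k = k*(-3*k - 5)/((k + 1)*(k + 2)).
Check: Δs_k = -4/(k**2 + 4*k + 3). ✓
Evaluate: s_(n+1) = (-3*n**2 - 11*n - 8)/(n**2 + 5*n + 6); subtract s_(2) = -11/6 ⇒ S(n) = (-7*n**2 - 11*n + 18)/(6*(n**2 + 5*n + 6)).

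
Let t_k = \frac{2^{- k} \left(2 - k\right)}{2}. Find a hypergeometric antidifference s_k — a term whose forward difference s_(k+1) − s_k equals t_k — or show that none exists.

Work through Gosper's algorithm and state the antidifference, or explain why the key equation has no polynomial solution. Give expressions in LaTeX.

Compute t_(k+1)/t_k: get (k - 1)/(2*(k - 2)).
Normal form (A,B,C) = (1/2, 1, k - 2).
Solve (1/2)·f(k+1) − (1)·f(k) = k - 2.
From deg A=0, deg B=0, deg C=1: d=1.
Solve for f: f(k) = -2*(k - 1) (degree 1 ≤ 1).
Get s_k = R·t_k = (k - 1)/2**k with R(k) = B(k−1)f(k)/C(k) = -2*(k - 1)/(k - 2).
Check: Δs_k = (2 - k)/(2*2**k). ✓

s_k = 2^{- k} \left(k - 1\right)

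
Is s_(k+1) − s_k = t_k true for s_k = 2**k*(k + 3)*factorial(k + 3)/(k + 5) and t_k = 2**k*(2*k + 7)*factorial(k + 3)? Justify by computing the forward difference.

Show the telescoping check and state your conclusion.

Invalid: residual -2**(k + 1)*(2*k**2 + 17*k + 34)*factorial(k + 3)/((k + 5)*(k + 6)) ≠ 0.

s_(k+1) = 2**(k + 1)*(k + 4)*factorial(k + 4)/(k + 6)
s_(k+1) − s_k = 2**k*(2*k**3 + 25*k**2 + 103*k + 142)*factorial(k + 3)/((k + 5)*(k + 6))
(s_(k+1) − s_k) − t_k = -2**(k + 1)*(2*k**2 + 17*k + 34)*factorial(k + 3)/((k + 5)*(k + 6))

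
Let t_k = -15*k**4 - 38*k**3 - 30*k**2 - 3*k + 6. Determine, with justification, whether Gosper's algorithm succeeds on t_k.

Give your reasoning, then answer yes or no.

Yes. s_k = k*(-3*k**4 - 2*k**3 + 4*k**2 + 4*k + 3).

Ratio r(k) = (15*k**4 + 98*k**3 + 234*k**2 + 237*k + 80)/(15*k**4 + 38*k**3 + 30*k**2 + 3*k - 6).
Factor: A=1; B=1; C=k**4 + 38*k**3/15 + 2*k**2 + k/5 - 2/5.
Set up (1)·f(k+1) − (1)·f(k) − (k**4 + 38*k**3/15 + 2*k**2 + k/5 - 2/5) = 0.
Degrees (0,0,4) ⇒ d ≤ 5.
Solving with deg f ≤ 5: f(k) = k*(3*k**4 + 2*k**3 - 4*k**2 - 4*k - 3)/15.
So s_k = (B(k−1)f/C)·t_k = (k*(3*k**4 + 2*k**3 - 4*k**2 - 4*k - 3)/(15*k**4 + 38*k**3 + 30*k**2 + 3*k - 6))·t_k = k*(-3*k**4 - 2*k**3 + 4*k**2 + 4*k + 3).
Verify: -15*k**4 - 38*k**3 - 30*k**2 - 3*k + 6 matches t_k.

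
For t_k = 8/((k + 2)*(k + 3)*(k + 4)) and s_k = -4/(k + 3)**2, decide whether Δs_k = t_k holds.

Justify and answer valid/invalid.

Invalid: residual 4*(-3*k - 10)/(k**5 + 16*k**4 + 101*k**3 + 314*k**2 + 480*k + 288) ≠ 0.

s_(k+1) = -4/(k + 4)**2
s_(k+1) − s_k = -4/(k + 4)**2 + 4/(k + 3)**2
(s_(k+1) − s_k) − t_k = 4*(-3*k - 10)/(k**5 + 16*k**4 + 101*k**3 + 314*k**2 + 480*k + 288)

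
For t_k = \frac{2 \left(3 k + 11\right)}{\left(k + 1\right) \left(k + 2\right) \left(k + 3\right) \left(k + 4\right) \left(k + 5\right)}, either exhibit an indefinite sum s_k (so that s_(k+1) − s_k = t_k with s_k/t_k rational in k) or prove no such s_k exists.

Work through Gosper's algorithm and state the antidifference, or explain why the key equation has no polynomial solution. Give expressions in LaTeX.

Compute t_(k+1)/t_k: get (k + 1)*(3*k + 14)/((k + 6)*(3*k + 11)).
Gosper form: A/B · C(k+1)/C(k) with A=k + 1, B=k + 6, C=k + 11/3.
Set up (k + 1)·f(k+1) − (k + 5)·f(k) − (k + 11/3) = 0.
deg f ≤ 4 (via 1,1,1).
Coefficient equations give f(k) = k*(k + 3)*(k**2 + 7*k + 14)/24.
Get s_k = R·t_k = k*(k**2 + 7*k + 14)/(4*(k**3 + 7*k**2 + 14*k + 8)) with R(k) = B(k−1)f(k)/C(k) = k*(k + 3)*(k + 5)*(k**2 + 7*k + 14)/(8*(3*k + 11)).
Δs = 2*(3*k + 11)/(k**5 + 15*k**4 + 85*k**3 + 225*k**2 + 274*k + 120), as required.

s_k = \frac{k \left(k^{2} + 7 k + 14\right)}{4 \left(k^{3} + 7 k^{2} + 14 k + 8\right)}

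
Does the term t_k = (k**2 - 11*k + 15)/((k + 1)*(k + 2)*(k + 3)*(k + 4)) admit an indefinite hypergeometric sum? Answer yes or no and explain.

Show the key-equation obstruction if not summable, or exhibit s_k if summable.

Step 1: r(k) = (k + 1)*(-11*k + (k + 1)**2 + 4)/((k + 5)*(k**2 - 11*k + 15)).
So A=k + 1 and B=k + 5, with C=k**2 - 11*k + 15.
Need (k + 1)·f(k+1) − (k + 4)·f(k) = k**2 - 11*k + 15.
d = 3 from the (1,1,2) case.
Solving with deg f ≤ 3: f(k) = k*(2*k**2 + 9*k + 34)/3.
Then R = B(k−1)f/C = k*(k + 4)*(2*k**2 + 9*k + 34)/(3*(k**2 - 11*k + 15)), so s_k = R(k)·t_k = k*(2*k**2 + 9*k + 34)/(3*(k + 1)*(k + 2)*(k + 3)).
Verify: (k**2 - 11*k + 15)/(k**4 + 10*k**3 + 35*k**2 + 50*k + 24) matches t_k.

Yes. s_k = k*(2*k**2 + 9*k + 34)/(3*(k + 1)*(k + 2)*(k + 3)).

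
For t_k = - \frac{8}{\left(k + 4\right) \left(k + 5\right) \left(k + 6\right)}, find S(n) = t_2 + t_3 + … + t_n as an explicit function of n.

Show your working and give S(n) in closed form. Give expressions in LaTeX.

S(n) = \frac{2 \left(- n^{2} - 11 n + 12\right)}{21 \left(n^{2} + 11 n + 30\right)}

Ratio r(k) = (k + 4)/(k + 7).
Gosper form: A/B · C(k+1)/C(k) with A=k + 4, B=k + 7, C=1.
Set up (k + 4)·f(k+1) − (k + 6)·f(k) − (1) = 0.
Degrees (1,1,0) ⇒ d ≤ 2.
A polynomial solution: f(k) = k*(k + 9)/40.
Get s_k = R·t_k = k*(-k - 9)/(5*(k + 4)*(k + 5)) with R(k) = B(k−1)f(k)/C(k) = k*(k + 6)*(k + 9)/40.
Δs = -8/(k**3 + 15*k**2 + 74*k + 120), as required.
Σ_(k=2)^n t_k = s_(n+1) − s_(2) = ((-n**2 - 11*n - 10)/(5*(n**2 + 11*n + 30))) − (-11/105), i.e. 2*(-n**2 - 11*n + 12)/(21*(n**2 + 11*n + 30)).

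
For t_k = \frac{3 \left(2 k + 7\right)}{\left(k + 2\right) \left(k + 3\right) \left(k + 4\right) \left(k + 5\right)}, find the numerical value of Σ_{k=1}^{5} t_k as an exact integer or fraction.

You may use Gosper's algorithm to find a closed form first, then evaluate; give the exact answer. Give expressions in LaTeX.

Σ = 13/80

Ratio r(k) = (k + 2)*(2*k + 9)/((k + 6)*(2*k + 7)).
Normal form (A,B,C) = (k + 2, k + 6, k + 7/2).
Set up (k + 2)·f(k+1) − (k + 5)·f(k) − (k + 7/2) = 0.
From deg A=1, deg B=1, deg C=1: d=3.
Solve for f: f(k) = k*(k + 3)*(k + 6)/16 (degree 3 ≤ 3).
R(k) = B(k−1)·f(k)/C(k) = k*(k + 3)*(k + 5)*(k + 6)/(8*(2*k + 7)); s_k = R·t_k = 3*k*(k + 6)/(8*(k**2 + 6*k + 8)).
Check: Δs_k = 3*(2*k + 7)/(k**4 + 14*k**3 + 71*k**2 + 154*k + 120). ✓
Evaluate s at k=6 and k=1: 27/80 and 7/40; difference 13/80.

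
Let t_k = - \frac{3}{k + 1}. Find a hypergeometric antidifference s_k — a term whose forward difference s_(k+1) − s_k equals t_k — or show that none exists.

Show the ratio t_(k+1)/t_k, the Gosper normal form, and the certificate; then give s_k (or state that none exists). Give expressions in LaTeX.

t_(k+1)/t_k = (k + 1)/(k + 2).
Normal form (A,B,C) = (k + 1, k + 2, 1).
Key eq: (k + 1)·f(k+1) = (k + 1)·f(k) + (1).
deg f ≤ 0 (via 1,1,0).
f = c0 ⇒ A·f(k+1) − B(k−1)·f(k) − C = -1. The system {-1 = 0} is inconsistent; no antidifference.

no hypergeometric antidifference exists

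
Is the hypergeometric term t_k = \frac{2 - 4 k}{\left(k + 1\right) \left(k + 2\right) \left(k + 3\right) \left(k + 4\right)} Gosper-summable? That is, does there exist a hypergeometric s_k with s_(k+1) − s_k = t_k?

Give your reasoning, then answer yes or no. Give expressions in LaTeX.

Yes. s_k = \frac{2 k}{\left(k + 1\right) \left(k + 2\right) \left(k + 3\right)}.

r(k) = (k + 1)*(2*k + 1)/((k + 5)*(2*k - 1)) after simplifying.
Factor: A=k + 1; B=k + 5; C=k - 1/2.
Need (k + 1)·f(k+1) − (k + 4)·f(k) = k - 1/2.
deg f ≤ 3 (via 1,1,1).
Solve for f: f(k) = -k/2 (degree 1 ≤ 3).
Then R = B(k−1)f/C = -k*(k + 4)/(2*k - 1), so s_k = R(k)·t_k = 2*k/((k + 1)*(k + 2)*(k + 3)).
Verify: 2*(1 - 2*k)/(k**4 + 10*k**3 + 35*k**2 + 50*k + 24) matches t_k.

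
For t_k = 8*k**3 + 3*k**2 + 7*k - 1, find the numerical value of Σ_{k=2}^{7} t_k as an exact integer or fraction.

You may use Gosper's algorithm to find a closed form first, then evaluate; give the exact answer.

t_(k+1)/t_k = (8*k**3 + 27*k**2 + 37*k + 17)/(8*k**3 + 3*k**2 + 7*k - 1).
A = 1, B = 1, C = k**3 + 3*k**2/8 + 7*k/8 - 1/8.
Solve (1)·f(k+1) − (1)·f(k) = k**3 + 3*k**2/8 + 7*k/8 - 1/8.
d = 4 from the (0,0,3) case.
Solving with deg f ≤ 4: f(k) = k*(2*k**3 - 3*k**2 + 4*k - 4)/8.
Then R = B(k−1)f/C = k*(2*k**3 - 3*k**2 + 4*k - 4)/(8*k**3 + 3*k**2 + 7*k - 1), so s_k = R(k)·t_k = k*(2*k**3 - 3*k**2 + 4*k - 4).
Check: Δs_k = 8*k**3 + 3*k**2 + 7*k - 1. ✓
Σ_(k=2)^(7) t_k = s_(8) − s_(2) = 6880 − (16) = 6864.

Σ = 6864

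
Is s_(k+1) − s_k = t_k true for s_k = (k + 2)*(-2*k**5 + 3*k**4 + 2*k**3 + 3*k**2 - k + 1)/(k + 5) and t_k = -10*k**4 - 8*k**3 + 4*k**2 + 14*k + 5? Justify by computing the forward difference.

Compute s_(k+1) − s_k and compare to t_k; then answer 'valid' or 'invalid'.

Invalid: residual 3*(8*k**5 + 61*k**4 + 38*k**3 - 31*k**2 - 76*k - 24)/(k**2 + 11*k + 30) ≠ 0.

s_(k+1) = (-2*k**6 - 13*k**5 - 27*k**4 - 11*k**3 + 34*k**2 + 45*k + 18)/(k + 6)
s_(k+1) − s_k = (-10*k**6 - 94*k**5 - 201*k**4 - 68*k**3 + 186*k**2 + 247*k + 78)/(k**2 + 11*k + 30)
(s_(k+1) − s_k) − t_k = 3*(8*k**5 + 61*k**4 + 38*k**3 - 31*k**2 - 76*k - 24)/(k**2 + 11*k + 30)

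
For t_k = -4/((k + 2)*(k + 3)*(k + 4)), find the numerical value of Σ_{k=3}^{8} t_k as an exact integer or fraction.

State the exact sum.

Σ = -17/330

The ratio is (k + 2)/(k + 5).
Take A(k)=k + 2, B(k)=k + 5, C(k)=1.
Need (k + 2)·f(k+1) − (k + 4)·f(k) = 1.
From deg A=1, deg B=1, deg C=0: d=2.
Solving with deg f ≤ 2: f(k) = k*(k + 5)/12.
Certificate R = B(k−1)f/C = k*(k + 4)*(k + 5)/12 gives s_k = k*(-k - 5)/(3*(k + 2)*(k + 3)).
Δs = -4/(k**3 + 9*k**2 + 26*k + 24), as required.
Evaluate s at k=9 and k=3: -7/22 and -4/15; difference -17/330.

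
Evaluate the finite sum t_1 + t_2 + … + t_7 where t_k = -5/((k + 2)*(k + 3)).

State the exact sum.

The ratio is (k + 2)/(k + 4).
Normal form (A,B,C) = (k + 2, k + 4, 1).
Set up (k + 2)·f(k+1) − (k + 3)·f(k) − (1) = 0.
From deg A=1, deg B=1, deg C=0: d=1.
Solve for f: f(k) = k/2 (degree 1 ≤ 1).
Then R = B(k−1)f/C = k*(k + 3)/2, so s_k = R(k)·t_k = -5*k/(2*k + 4).
s_(k+1) − s_k = -5/(k**2 + 5*k + 6) = t_k.
Sum = s_(8) − s_(1); s_(8) = -2, s_(1) = -5/6 ⇒ -7/6.

Σ = -7/6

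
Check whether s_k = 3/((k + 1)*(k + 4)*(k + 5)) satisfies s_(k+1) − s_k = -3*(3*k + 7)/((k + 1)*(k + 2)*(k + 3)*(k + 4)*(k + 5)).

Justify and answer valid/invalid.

s_(k+1) = 3/((k + 2)*(k + 5)*(k + 6))
s_(k+1) − s_k = 3*(-3*k - 8)/(k**5 + 18*k**4 + 121*k**3 + 372*k**2 + 508*k + 240)
(s_(k+1) − s_k) − t_k = 6*(4*k + 9)/(k**6 + 21*k**5 + 175*k**4 + 735*k**3 + 1624*k**2 + 1764*k + 720)

Invalid: residual 6*(4*k + 9)/(k**6 + 21*k**5 + 175*k**4 + 735*k**3 + 1624*k**2 + 1764*k + 720) ≠ 0.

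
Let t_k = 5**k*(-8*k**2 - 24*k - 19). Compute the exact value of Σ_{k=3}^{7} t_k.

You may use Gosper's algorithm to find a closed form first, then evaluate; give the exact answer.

r(k) = 5*(8*k**2 + 40*k + 51)/(8*k**2 + 24*k + 19) after simplifying.
Gosper form: A/B · C(k+1)/C(k) with A=5, B=1, C=k**2 + 3*k + 19/8.
Solve (5)·f(k+1) − (1)·f(k) = k**2 + 3*k + 19/8.
Degrees (0,0,2) ⇒ d ≤ 2.
Match coefficients ⇒ f(k) = (2*k**2 + k + 1)/8.
Get s_k = R·t_k = 5**k*(-2*k**2 - k - 1) with R(k) = B(k−1)f(k)/C(k) = (2*k**2 + k + 1)/(8*k**2 + 24*k + 19).
Check: Δs_k = 5**k*(-8*k**2 - 24*k - 19). ✓
Evaluate s at k=8 and k=3: -53515625 and -2750; difference -53512875.

Σ = -53512875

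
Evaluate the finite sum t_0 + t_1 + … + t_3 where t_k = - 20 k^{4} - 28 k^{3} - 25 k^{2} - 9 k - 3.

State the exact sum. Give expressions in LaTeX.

Σ = -3384

t_(k+1)/t_k = (20*k**4 + 108*k**3 + 229*k**2 + 223*k + 85)/(20*k**4 + 28*k**3 + 25*k**2 + 9*k + 3).
Factor: A=1; B=1; C=k**4 + 7*k**3/5 + 5*k**2/4 + 9*k/20 + 3/20.
Solve (1)·f(k+1) − (1)·f(k) = k**4 + 7*k**3/5 + 5*k**2/4 + 9*k/20 + 3/20.
Bound: deg f ≤ 5.
A polynomial solution: f(k) = k*(4*k**4 - 3*k**3 + k**2 - k + 2)/20.
Certificate R = B(k−1)f/C = k*(4*k**4 - 3*k**3 + k**2 - k + 2)/(20*k**4 + 28*k**3 + 25*k**2 + 9*k + 3) gives s_k = k*(-4*k**4 + 3*k**3 - k**2 + k - 2).
Check: Δs_k = -20*k**4 - 28*k**3 - 25*k**2 - 9*k - 3. ✓
Sum = s_(4) − s_(0); s_(4) = -3384, s_(0) = 0 ⇒ -3384.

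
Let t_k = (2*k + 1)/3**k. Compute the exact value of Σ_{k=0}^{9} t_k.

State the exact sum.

Σ = 59038/19683

Ratio r(k) = (2*k + 3)/(3*(2*k + 1)).
Gosper form: A/B · C(k+1)/C(k) with A=1/3, B=1, C=k + 1/2.
Set up (1/3)·f(k+1) − (1)·f(k) − (k + 1/2) = 0.
Bound: deg f ≤ 1.
Solving with deg f ≤ 1: f(k) = -3*(k + 1)/2.
R(k) = B(k−1)·f(k)/C(k) = -3*(k + 1)/(2*k + 1); s_k = R·t_k = 3**(1 - k)*(-k - 1).
Verify: (2*k + 1)/3**k matches t_k.
Telescoping: Σ = s_(10) − s_(0) = -11/19683 − (-3) = 59038/19683.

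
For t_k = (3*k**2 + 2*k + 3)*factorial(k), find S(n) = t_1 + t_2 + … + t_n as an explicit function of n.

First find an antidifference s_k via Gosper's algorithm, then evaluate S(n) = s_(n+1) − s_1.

Compute t_(k+1)/t_k: get (k + 1)*(2*k + 3*(k + 1)**2 + 5)/(3*k**2 + 2*k + 3).
Factor: A=k + 1; B=1; C=k**2 + 2*k/3 + 1.
Solve (k + 1)·f(k+1) − (1)·f(k) = k**2 + 2*k/3 + 1.
deg f ≤ 1 (via 1,0,2).
A polynomial solution: f(k) = (3*k - 1)/3.
Certificate R = B(k−1)f/C = (3*k - 1)/(3*k**2 + 2*k + 3) gives s_k = (3*k - 1)*factorial(k).
Δs = (3*k**2 + 2*k + 3)*factorial(k), as required.
Σ_(k=1)^n t_k = s_(n+1) − s_(1) = ((3*n + 2)*factorial(n + 1)) − (2), i.e. 3*n**2*factorial(n) + 5*n*factorial(n) + 2*factorial(n) - 2.

S(n) = 3*n**2*factorial(n) + 5*n*factorial(n) + 2*factorial(n) - 2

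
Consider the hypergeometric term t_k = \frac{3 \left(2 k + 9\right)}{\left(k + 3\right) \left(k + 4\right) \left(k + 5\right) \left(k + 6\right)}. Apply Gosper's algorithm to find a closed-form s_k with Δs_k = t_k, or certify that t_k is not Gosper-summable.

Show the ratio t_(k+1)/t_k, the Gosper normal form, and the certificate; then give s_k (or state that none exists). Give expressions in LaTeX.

s_k = \frac{k \left(k + 8\right)}{5 \left(k^{2} + 8 k + 15\right)}

Ratio r(k) = (k + 3)*(2*k + 11)/((k + 7)*(2*k + 9)).
Factor: A=k + 3; B=k + 7; C=k + 9/2.
Key eq: (k + 3)·f(k+1) = (k + 6)·f(k) + (k + 9/2).
Degrees (1,1,1) ⇒ d ≤ 3.
A polynomial solution: f(k) = k*(k + 4)*(k + 8)/30.
Then R = B(k−1)f/C = k*(k + 4)*(k + 6)*(k + 8)/(15*(2*k + 9)), so s_k = R(k)·t_k = k*(k + 8)/(5*(k**2 + 8*k + 15)).
Check: Δs_k = 3*(2*k + 9)/(k**4 + 18*k**3 + 119*k**2 + 342*k + 360). ✓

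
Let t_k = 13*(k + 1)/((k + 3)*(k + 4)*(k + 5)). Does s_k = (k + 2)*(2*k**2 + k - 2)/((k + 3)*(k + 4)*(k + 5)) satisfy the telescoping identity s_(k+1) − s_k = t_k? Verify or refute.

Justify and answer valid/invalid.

s_(k+1) = (k + 3)*(k + 2*(k + 1)**2 - 1)/((k + 4)*(k + 5)*(k + 6))
s_(k+1) − s_k = (19*k**2 + 55*k + 33)/(k**4 + 18*k**3 + 119*k**2 + 342*k + 360)
(s_(k+1) − s_k) − t_k = 3*(2*k**2 - 12*k - 15)/(k**4 + 18*k**3 + 119*k**2 + 342*k + 360)

Invalid: residual 3*(2*k**2 - 12*k - 15)/(k**4 + 18*k**3 + 119*k**2 + 342*k + 360) ≠ 0.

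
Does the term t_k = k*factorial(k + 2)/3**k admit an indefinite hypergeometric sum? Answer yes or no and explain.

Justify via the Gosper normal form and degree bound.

Yes. s_k = 3**(1 - k)*factorial(k + 2).

The ratio is (k + 1)*(k + 3)/(3*k).
Gosper form: A/B · C(k+1)/C(k) with A=k/3 + 1, B=1, C=k.
Set up (k/3 + 1)·f(k+1) − (1)·f(k) − (k) = 0.
Degrees (1,0,1) ⇒ d ≤ 0.
Match coefficients ⇒ f(k) = 3.
Get s_k = R·t_k = 3**(1 - k)*factorial(k + 2) with R(k) = B(k−1)f(k)/C(k) = 3/k.
Verify: k*factorial(k + 2)/3**k matches t_k.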